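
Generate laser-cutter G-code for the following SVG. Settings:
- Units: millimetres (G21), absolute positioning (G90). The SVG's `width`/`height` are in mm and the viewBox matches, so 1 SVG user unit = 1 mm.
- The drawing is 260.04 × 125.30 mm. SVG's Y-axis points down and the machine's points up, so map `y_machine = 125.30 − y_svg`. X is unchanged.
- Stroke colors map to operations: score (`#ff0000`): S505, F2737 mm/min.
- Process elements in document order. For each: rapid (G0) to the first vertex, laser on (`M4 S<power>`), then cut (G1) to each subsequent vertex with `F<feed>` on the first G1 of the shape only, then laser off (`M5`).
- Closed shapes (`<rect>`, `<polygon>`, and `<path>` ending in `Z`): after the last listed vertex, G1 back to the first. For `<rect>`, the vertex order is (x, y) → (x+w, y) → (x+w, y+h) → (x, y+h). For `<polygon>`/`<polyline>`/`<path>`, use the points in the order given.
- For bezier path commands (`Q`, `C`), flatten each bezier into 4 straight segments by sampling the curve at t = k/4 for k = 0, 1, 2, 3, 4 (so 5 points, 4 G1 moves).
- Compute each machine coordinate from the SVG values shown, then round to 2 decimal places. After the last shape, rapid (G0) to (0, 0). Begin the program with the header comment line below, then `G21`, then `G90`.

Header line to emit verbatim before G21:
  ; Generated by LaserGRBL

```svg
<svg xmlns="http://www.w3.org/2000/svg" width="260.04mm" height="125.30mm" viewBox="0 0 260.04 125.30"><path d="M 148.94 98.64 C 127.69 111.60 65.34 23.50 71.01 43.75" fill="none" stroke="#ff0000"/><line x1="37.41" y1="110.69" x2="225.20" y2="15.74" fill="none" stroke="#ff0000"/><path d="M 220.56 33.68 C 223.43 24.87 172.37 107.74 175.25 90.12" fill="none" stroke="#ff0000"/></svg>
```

Since the viewBox matches the mm dimensions, user units are millimetres directly. The only transform is the Y-flip y_m = 125.30 − y_svg.

Shape 1 is a cubic bezier drawn with `<path>`. Its stroke #ff0000 means score at S505, F2737. After flipping Y the toolpath is (148.94,26.66) → (127.00,32.62) → (99.88,56.84) → (77.81,79.69) → (71.01,81.55).

Shape 2 is a line segment drawn with `<line>`. Its stroke #ff0000 means score at S505, F2737. After flipping Y the toolpath is (37.41,14.61) → (225.20,109.56).

Shape 3 is a cubic bezier drawn with `<path>`. Its stroke #ff0000 means score at S505, F2737. After flipping Y the toolpath is (220.56,91.62) → (214.29,84.04) → (197.90,60.10) → (181.52,37.80) → (175.25,35.18).

; Generated by LaserGRBL
G21
G90
G0 X148.94 Y26.66
M4 S505
G1 X127.00 Y32.62 F2737
G1 X99.88 Y56.84
G1 X77.81 Y79.69
G1 X71.01 Y81.55
M5
G0 X37.41 Y14.61
M4 S505
G1 X225.20 Y109.56 F2737
M5
G0 X220.56 Y91.62
M4 S505
G1 X214.29 Y84.04 F2737
G1 X197.90 Y60.10
G1 X181.52 Y37.80
G1 X175.25 Y35.18
M5
G0 X0.00 Y0.00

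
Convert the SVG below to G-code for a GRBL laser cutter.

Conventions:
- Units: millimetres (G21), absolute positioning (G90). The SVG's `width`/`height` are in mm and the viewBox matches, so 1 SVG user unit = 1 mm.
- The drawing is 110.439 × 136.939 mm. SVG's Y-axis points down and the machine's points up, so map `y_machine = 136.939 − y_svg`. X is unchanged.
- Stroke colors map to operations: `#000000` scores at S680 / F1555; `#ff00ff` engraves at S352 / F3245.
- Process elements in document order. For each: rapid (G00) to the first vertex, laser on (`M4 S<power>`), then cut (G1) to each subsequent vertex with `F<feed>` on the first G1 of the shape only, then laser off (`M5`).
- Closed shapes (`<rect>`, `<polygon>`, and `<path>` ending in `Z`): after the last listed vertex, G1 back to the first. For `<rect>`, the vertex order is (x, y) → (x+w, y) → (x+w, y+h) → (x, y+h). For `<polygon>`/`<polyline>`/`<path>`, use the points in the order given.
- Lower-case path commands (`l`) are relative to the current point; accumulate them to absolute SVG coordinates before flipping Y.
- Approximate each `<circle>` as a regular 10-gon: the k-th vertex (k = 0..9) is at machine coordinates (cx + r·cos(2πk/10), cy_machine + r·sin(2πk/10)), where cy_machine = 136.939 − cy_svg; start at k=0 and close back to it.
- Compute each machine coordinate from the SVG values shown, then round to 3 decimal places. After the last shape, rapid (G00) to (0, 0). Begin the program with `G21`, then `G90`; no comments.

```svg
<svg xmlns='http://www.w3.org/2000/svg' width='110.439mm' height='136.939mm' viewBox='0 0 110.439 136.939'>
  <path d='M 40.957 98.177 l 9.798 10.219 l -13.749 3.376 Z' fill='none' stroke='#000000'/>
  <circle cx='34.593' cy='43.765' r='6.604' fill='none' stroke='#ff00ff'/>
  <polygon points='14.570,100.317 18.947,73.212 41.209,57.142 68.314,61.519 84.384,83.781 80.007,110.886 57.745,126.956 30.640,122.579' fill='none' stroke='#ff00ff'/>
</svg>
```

Since the viewBox matches the mm dimensions, user units are millimetres directly. The only transform is the Y-flip y_m = 136.939 − y_svg.

Shape 1 is a regular polygon drawn with `<path>`. Its stroke #000000 means score at S680, F1555. After flipping Y the toolpath is (40.957,38.762) → (50.755,28.543) → (37.006,25.167) → (40.957,38.762), returning to the start.

Shape 2 is a circle drawn with `<circle>`. Its stroke #ff00ff means engrave at S352, F3245. After flipping Y the toolpath is (41.197,93.174) → (39.936,97.056) → (36.634,99.455) → (32.552,99.455) → (29.250,97.056) → (27.989,93.174) → (29.250,89.292) → (32.552,86.893) → (36.634,86.893) → (39.936,89.292) → (41.197,93.174), returning to the start.

Shape 3 is a regular polygon drawn with `<polygon>`. Its stroke #ff00ff means engrave at S352, F3245. After flipping Y the toolpath is (14.570,36.622) → (18.947,63.727) → (41.209,79.797) → (68.314,75.420) → (84.384,53.158) → (80.007,26.053) → (57.745,9.983) → (30.640,14.360) → (14.570,36.622), returning to the start.

G21
G90
G00 X40.957 Y38.762
M4 S680
G1 X50.755 Y28.543 F1555
G1 X37.006 Y25.167
G1 X40.957 Y38.762
M5
G00 X41.197 Y93.174
M4 S352
G1 X39.936 Y97.056 F3245
G1 X36.634 Y99.455
G1 X32.552 Y99.455
G1 X29.250 Y97.056
G1 X27.989 Y93.174
G1 X29.250 Y89.292
G1 X32.552 Y86.893
G1 X36.634 Y86.893
G1 X39.936 Y89.292
G1 X41.197 Y93.174
M5
G00 X14.570 Y36.622
M4 S352
G1 X18.947 Y63.727 F3245
G1 X41.209 Y79.797
G1 X68.314 Y75.420
G1 X84.384 Y53.158
G1 X80.007 Y26.053
G1 X57.745 Y9.983
G1 X30.640 Y14.360
G1 X14.570 Y36.622
M5
G00 X0.000 Y0.000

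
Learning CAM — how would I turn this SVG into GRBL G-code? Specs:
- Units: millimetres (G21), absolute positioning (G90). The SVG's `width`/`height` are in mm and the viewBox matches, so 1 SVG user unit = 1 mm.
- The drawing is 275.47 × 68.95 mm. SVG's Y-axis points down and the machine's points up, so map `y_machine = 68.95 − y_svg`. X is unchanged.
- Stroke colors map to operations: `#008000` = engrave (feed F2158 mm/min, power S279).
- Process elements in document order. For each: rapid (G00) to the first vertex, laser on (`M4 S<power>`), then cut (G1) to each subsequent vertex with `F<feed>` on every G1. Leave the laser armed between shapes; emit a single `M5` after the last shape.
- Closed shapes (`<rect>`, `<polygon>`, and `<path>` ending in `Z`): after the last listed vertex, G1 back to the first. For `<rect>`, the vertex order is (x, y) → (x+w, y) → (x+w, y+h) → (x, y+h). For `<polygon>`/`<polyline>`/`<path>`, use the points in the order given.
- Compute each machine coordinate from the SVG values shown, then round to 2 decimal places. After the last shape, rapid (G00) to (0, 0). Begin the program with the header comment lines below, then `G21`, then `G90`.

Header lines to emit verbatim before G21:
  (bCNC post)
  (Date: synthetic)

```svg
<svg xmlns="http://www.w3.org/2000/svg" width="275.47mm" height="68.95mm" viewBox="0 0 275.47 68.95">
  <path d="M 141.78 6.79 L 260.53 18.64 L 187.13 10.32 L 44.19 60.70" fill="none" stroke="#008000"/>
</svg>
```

1 u = 1 mm; y_m = 68.95 − y.

[1] `<path>` open polyline, #008000→engrave S279 F2158: (141.78,62.16) → (260.53,50.31) → (187.13,58.63) → (44.19,8.25)

(bCNC post)
(Date: synthetic)
G21
G90
G00 X141.78 Y62.16
M4 S279
G1 X260.53 Y50.31 F2158
G1 X187.13 Y58.63 F2158
G1 X44.19 Y8.25 F2158
M5
G00 X0.00 Y0.00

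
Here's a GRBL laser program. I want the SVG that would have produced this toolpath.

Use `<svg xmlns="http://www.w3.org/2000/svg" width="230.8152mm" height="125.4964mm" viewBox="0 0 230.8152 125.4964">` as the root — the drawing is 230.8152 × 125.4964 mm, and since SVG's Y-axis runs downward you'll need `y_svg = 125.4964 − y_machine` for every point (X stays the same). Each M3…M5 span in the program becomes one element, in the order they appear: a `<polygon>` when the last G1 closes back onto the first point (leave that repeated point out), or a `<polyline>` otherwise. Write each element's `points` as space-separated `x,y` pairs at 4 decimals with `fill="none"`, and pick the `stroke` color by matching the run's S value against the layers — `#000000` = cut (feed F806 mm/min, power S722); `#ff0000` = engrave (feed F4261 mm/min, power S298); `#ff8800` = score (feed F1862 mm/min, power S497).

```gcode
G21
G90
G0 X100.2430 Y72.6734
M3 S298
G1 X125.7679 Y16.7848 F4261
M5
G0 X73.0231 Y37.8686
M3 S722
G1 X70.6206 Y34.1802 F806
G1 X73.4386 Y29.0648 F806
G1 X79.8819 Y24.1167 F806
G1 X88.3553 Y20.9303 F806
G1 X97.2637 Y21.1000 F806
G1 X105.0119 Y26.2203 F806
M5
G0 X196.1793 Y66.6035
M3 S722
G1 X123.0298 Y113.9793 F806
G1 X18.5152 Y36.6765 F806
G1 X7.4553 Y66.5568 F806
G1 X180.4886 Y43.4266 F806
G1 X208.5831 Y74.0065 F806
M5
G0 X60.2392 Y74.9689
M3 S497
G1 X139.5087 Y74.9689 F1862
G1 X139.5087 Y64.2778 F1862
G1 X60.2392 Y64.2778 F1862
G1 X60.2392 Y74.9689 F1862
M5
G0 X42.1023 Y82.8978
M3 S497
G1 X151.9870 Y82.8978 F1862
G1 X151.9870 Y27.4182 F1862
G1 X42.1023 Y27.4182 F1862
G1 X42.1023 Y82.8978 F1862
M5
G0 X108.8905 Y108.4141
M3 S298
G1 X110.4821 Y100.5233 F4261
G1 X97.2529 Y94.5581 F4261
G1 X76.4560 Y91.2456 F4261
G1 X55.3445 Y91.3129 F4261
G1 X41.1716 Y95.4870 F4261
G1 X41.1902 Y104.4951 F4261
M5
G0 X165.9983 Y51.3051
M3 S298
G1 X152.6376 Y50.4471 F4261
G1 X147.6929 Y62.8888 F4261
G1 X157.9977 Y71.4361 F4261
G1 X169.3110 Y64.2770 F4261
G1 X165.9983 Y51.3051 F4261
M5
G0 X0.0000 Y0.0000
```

y_svg = 125.4964 − y_m.

[1] S298→`#ff0000` (engrave); open run; points: 100.2430,52.8230 125.7679,108.7116

[2] S722→`#000000` (cut); open run; points: 73.0231,87.6278 70.6206,91.3162 73.4386,96.4316 79.8819,101.3797 88.3553,104.5661 97.2637,104.3964 105.0119,99.2761

[3] S722→`#000000` (cut); open run; points: 196.1793,58.8929 123.0298,11.5171 18.5152,88.8199 7.4553,58.9396 180.4886,82.0698 208.5831,51.4899

[4] S497→`#ff8800` (score); closed run; points: 60.2392,50.5275 139.5087,50.5275 139.5087,61.2186 60.2392,61.2186

[5] S497→`#ff8800` (score); closed run; points: 42.1023,42.5986 151.9870,42.5986 151.9870,98.0782 42.1023,98.0782

[6] S298→`#ff0000` (engrave); open run; points: 108.8905,17.0823 110.4821,24.9731 97.2529,30.9383 76.4560,34.2508 55.3445,34.1835 41.1716,30.0094 41.1902,21.0013

[7] S298→`#ff0000` (engrave); closed run; points: 165.9983,74.1913 152.6376,75.0493 147.6929,62.6076 157.9977,54.0603 169.3110,61.2194

<svg xmlns="http://www.w3.org/2000/svg" width="230.8152mm" height="125.4964mm" viewBox="0 0 230.8152 125.4964">
  <polyline points="100.2430,52.8230 125.7679,108.7116" fill="none" stroke="#ff0000"/>
  <polyline points="73.0231,87.6278 70.6206,91.3162 73.4386,96.4316 79.8819,101.3797 88.3553,104.5661 97.2637,104.3964 105.0119,99.2761" fill="none" stroke="#000000"/>
  <polyline points="196.1793,58.8929 123.0298,11.5171 18.5152,88.8199 7.4553,58.9396 180.4886,82.0698 208.5831,51.4899" fill="none" stroke="#000000"/>
  <polygon points="60.2392,50.5275 139.5087,50.5275 139.5087,61.2186 60.2392,61.2186" fill="none" stroke="#ff8800"/>
  <polygon points="42.1023,42.5986 151.9870,42.5986 151.9870,98.0782 42.1023,98.0782" fill="none" stroke="#ff8800"/>
  <polyline points="108.8905,17.0823 110.4821,24.9731 97.2529,30.9383 76.4560,34.2508 55.3445,34.1835 41.1716,30.0094 41.1902,21.0013" fill="none" stroke="#ff0000"/>
  <polygon points="165.9983,74.1913 152.6376,75.0493 147.6929,62.6076 157.9977,54.0603 169.3110,61.2194" fill="none" stroke="#ff0000"/>
</svg>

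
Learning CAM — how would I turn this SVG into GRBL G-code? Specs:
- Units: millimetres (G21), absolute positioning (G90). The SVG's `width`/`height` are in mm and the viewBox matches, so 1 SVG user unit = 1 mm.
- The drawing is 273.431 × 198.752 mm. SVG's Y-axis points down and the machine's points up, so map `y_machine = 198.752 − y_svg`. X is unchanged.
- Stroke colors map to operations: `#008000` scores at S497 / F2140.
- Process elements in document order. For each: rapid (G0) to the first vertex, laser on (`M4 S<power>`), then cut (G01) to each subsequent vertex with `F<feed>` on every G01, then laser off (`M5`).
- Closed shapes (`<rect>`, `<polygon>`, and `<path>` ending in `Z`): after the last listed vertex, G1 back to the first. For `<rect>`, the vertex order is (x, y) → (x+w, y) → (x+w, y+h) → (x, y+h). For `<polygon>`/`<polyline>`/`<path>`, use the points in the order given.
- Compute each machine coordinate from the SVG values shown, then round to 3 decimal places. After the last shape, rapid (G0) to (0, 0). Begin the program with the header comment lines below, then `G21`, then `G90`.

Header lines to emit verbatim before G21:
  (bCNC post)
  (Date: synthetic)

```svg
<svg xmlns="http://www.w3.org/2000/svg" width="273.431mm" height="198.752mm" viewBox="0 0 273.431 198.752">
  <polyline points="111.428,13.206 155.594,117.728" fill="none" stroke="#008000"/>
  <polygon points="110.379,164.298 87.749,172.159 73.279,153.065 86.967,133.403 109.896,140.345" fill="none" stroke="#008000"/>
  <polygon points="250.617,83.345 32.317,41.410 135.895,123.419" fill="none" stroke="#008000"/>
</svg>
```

Since the viewBox matches the mm dimensions, user units are millimetres directly. The only transform is the Y-flip y_m = 198.752 − y_svg.

Shape 1 is a line segment drawn with `<polyline>`. Its stroke #008000 means score at S497, F2140. After flipping Y the toolpath is (111.428,185.546) → (155.594,81.024).

Shape 2 is a regular polygon drawn with `<polygon>`. Its stroke #008000 means score at S497, F2140. After flipping Y the toolpath is (110.379,34.454) → (87.749,26.593) → (73.279,45.687) → (86.967,65.349) → (109.896,58.407) → (110.379,34.454), returning to the start.

Shape 3 is a closed polygon drawn with `<polygon>`. Its stroke #008000 means score at S497, F2140. After flipping Y the toolpath is (250.617,115.407) → (32.317,157.342) → (135.895,75.333) → (250.617,115.407), returning to the start.

(bCNC post)
(Date: synthetic)
G21
G90
G0 X111.428 Y185.546
M4 S497
G01 X155.594 Y81.024 F2140
M5
G0 X110.379 Y34.454
M4 S497
G01 X87.749 Y26.593 F2140
G01 X73.279 Y45.687 F2140
G01 X86.967 Y65.349 F2140
G01 X109.896 Y58.407 F2140
G01 X110.379 Y34.454 F2140
M5
G0 X250.617 Y115.407
M4 S497
G01 X32.317 Y157.342 F2140
G01 X135.895 Y75.333 F2140
G01 X250.617 Y115.407 F2140
M5
G0 X0.000 Y0.000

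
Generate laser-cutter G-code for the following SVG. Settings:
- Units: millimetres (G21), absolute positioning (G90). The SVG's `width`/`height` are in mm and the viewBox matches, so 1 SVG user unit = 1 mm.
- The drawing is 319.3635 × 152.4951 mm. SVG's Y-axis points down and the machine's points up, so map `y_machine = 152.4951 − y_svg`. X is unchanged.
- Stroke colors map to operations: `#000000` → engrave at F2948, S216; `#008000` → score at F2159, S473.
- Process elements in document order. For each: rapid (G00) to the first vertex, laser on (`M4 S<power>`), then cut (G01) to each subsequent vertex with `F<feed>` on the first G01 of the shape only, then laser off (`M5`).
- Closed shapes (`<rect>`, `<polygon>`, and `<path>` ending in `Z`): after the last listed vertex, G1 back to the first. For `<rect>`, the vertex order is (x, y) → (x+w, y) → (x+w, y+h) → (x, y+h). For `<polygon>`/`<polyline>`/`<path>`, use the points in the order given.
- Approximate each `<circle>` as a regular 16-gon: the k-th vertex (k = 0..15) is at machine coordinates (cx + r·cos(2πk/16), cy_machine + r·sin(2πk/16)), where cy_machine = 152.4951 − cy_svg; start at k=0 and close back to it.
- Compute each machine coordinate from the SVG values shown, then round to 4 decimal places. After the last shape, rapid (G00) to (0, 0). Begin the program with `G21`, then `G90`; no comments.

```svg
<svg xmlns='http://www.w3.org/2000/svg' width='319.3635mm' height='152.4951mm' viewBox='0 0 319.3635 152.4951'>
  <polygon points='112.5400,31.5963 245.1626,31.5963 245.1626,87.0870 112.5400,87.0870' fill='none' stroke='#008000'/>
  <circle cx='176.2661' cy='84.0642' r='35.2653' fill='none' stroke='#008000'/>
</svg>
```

viewBox `0 0 319.3635 152.4951` with mm width/height → 1 unit = 1 mm. Flip: y_m = 152.4951 − y_svg.

**Shape 1** — `<polygon>` rectangle, stroke `#008000` → score (S473, F2159). Machine vertices: (112.5400,120.8988) → (245.1626,120.8988) → (245.1626,65.4081) → (112.5400,65.4081) → (112.5400,120.8988). Closed: final G1 returns to the first vertex.

**Shape 2** — `<circle>` circle, stroke `#008000` → score (S473, F2159). Machine vertices: (211.5314,68.4309) → (208.8470,81.9263) → (201.2024,93.3672) → (189.7615,101.0118) → (176.2661,103.6962) → (162.7707,101.0118) → (151.3298,93.3672) → (143.6852,81.9263) → (141.0008,68.4309) → (143.6852,54.9355) → (151.3298,43.4946) → (162.7707,35.8500) → (176.2661,33.1656) → (189.7615,35.8500) → (201.2024,43.4946) → (208.8470,54.9355) → (211.5314,68.4309). Closed: final G1 returns to the first vertex.

G21
G90
G00 X112.5400 Y120.8988
M4 S473
G01 X245.1626 Y120.8988 F2159
G01 X245.1626 Y65.4081
G01 X112.5400 Y65.4081
G01 X112.5400 Y120.8988
M5
G00 X211.5314 Y68.4309
M4 S473
G01 X208.8470 Y81.9263 F2159
G01 X201.2024 Y93.3672
G01 X189.7615 Y101.0118
G01 X176.2661 Y103.6962
G01 X162.7707 Y101.0118
G01 X151.3298 Y93.3672
G01 X143.6852 Y81.9263
G01 X141.0008 Y68.4309
G01 X143.6852 Y54.9355
G01 X151.3298 Y43.4946
G01 X162.7707 Y35.8500
G01 X176.2661 Y33.1656
G01 X189.7615 Y35.8500
G01 X201.2024 Y43.4946
G01 X208.8470 Y54.9355
G01 X211.5314 Y68.4309
M5
G00 X0.0000 Y0.0000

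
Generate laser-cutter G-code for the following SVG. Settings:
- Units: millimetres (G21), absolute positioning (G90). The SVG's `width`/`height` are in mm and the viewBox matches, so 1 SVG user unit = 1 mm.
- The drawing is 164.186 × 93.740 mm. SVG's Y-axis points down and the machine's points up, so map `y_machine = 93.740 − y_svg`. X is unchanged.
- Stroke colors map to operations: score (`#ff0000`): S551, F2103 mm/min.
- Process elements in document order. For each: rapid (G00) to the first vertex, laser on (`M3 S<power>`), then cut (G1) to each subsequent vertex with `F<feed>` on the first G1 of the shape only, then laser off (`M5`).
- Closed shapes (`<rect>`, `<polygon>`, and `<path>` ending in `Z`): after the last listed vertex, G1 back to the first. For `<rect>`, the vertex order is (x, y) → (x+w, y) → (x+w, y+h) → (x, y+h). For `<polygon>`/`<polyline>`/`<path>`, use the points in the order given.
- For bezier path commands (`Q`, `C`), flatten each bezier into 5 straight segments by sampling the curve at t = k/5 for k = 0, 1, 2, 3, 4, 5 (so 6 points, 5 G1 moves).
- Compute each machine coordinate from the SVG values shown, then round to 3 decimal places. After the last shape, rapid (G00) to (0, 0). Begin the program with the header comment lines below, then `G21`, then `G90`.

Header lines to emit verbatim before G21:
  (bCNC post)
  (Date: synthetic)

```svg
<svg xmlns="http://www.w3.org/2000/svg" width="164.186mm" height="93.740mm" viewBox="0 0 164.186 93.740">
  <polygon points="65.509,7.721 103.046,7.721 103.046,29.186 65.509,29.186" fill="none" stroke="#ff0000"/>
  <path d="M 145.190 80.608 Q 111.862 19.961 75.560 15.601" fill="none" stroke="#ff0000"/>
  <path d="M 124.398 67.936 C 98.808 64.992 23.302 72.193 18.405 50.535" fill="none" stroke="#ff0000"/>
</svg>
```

viewBox `0 0 164.186 93.740` with mm width/height → 1 unit = 1 mm. Flip: y_m = 93.740 − y_svg.

**Shape 1** — `<polygon>` rectangle, stroke `#ff0000` → score (S551, F2103). Machine vertices: (65.509,86.019) → (103.046,86.019) → (103.046,64.554) → (65.509,64.554) → (65.509,86.019). Closed: final G1 returns to the first vertex.

**Shape 2** — `<path>` quadratic bezier, stroke `#ff0000` → score (S551, F2103). Control points (SVG): P0=(145.190,80.608), P1=(111.862,19.961), P2=(75.560,15.601); sampled at t=k/5. Machine vertices: (145.190,13.132) → (131.740,35.139) → (118.052,52.644) → (104.126,65.645) → (89.962,74.144) → (75.560,78.139). Open path.

**Shape 3** — `<path>` cubic bezier, stroke `#ff0000` → score (S551, F2103). Control points (SVG): P0=(124.398,67.936), P1=(98.808,64.992), P2=(23.302,72.193), P3=(18.405,50.535); sampled at t=k/5. Machine vertices: (124.398,25.804) → (104.018,26.665) → (77.444,26.963) → (50.460,28.571) → (28.852,33.361) → (18.405,43.205). Open path.

(bCNC post)
(Date: synthetic)
G21
G90
G00 X65.509 Y86.019
M3 S551
G1 X103.046 Y86.019 F2103
G1 X103.046 Y64.554
G1 X65.509 Y64.554
G1 X65.509 Y86.019
M5
G00 X145.190 Y13.132
M3 S551
G1 X131.740 Y35.139 F2103
G1 X118.052 Y52.644
G1 X104.126 Y65.645
G1 X89.962 Y74.144
G1 X75.560 Y78.139
M5
G00 X124.398 Y25.804
M3 S551
G1 X104.018 Y26.665 F2103
G1 X77.444 Y26.963
G1 X50.460 Y28.571
G1 X28.852 Y33.361
G1 X18.405 Y43.205
M5
G00 X0.000 Y0.000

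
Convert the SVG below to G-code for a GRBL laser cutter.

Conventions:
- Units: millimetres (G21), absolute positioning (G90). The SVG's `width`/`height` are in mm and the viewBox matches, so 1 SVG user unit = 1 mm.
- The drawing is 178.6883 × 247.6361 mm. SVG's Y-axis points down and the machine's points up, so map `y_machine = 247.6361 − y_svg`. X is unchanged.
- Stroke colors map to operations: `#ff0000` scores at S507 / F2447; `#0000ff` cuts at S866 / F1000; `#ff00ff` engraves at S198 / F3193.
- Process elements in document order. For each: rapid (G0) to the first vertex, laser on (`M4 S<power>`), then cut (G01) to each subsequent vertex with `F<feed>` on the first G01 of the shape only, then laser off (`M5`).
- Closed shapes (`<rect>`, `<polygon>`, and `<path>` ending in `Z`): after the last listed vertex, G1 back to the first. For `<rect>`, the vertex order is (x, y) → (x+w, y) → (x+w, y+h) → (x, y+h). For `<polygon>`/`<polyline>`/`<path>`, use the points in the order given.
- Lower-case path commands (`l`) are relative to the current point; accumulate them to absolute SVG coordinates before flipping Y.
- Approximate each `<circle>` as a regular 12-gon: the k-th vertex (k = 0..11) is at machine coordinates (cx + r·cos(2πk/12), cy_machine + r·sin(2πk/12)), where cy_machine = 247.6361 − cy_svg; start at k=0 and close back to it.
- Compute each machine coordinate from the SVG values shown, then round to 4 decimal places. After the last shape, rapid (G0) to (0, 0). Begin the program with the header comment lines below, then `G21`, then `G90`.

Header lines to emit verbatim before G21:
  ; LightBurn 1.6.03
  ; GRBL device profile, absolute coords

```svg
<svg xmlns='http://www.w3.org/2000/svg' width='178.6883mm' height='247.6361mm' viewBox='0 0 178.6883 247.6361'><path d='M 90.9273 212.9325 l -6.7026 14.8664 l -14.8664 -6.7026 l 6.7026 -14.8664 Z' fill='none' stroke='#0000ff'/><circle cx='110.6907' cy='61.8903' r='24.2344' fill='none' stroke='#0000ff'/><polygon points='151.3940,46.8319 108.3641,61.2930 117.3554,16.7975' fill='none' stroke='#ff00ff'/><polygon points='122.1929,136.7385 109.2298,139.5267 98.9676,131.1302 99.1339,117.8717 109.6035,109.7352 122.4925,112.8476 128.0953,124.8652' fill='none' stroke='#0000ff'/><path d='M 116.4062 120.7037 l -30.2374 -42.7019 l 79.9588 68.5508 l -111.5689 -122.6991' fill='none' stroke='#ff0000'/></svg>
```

; LightBurn 1.6.03
; GRBL device profile, absolute coords
G21
G90
G0 X90.9273 Y34.7036
M4 S866
G01 X84.2247 Y19.8372 F1000
G01 X69.3583 Y26.5398
G01 X76.0609 Y41.4062
G01 X90.9273 Y34.7036
M5
G0 X134.9251 Y185.7458
M4 S866
G01 X131.6783 Y197.8630 F1000
G01 X122.8079 Y206.7334
G01 X110.6907 Y209.9802
G01 X98.5735 Y206.7334
G01 X89.7031 Y197.8630
G01 X86.4563 Y185.7458
G01 X89.7031 Y173.6286
G01 X98.5735 Y164.7582
G01 X110.6907 Y161.5114
G01 X122.8079 Y164.7582
G01 X131.6783 Y173.6286
G01 X134.9251 Y185.7458
M5
G0 X151.3940 Y200.8042
M4 S198
G01 X108.3641 Y186.3431 F3193
G01 X117.3554 Y230.8386
G01 X151.3940 Y200.8042
M5
G0 X122.1929 Y110.8976
M4 S866
G01 X109.2298 Y108.1094 F1000
G01 X98.9676 Y116.5059
G01 X99.1339 Y129.7644
G01 X109.6035 Y137.9009
G01 X122.4925 Y134.7885
G01 X128.0953 Y122.7709
G01 X122.1929 Y110.8976
M5
G0 X116.4062 Y126.9324
M4 S507
G01 X86.1688 Y169.6343 F2447
G01 X166.1276 Y101.0835
G01 X54.5587 Y223.7826
M5
G0 X0.0000 Y0.0000

Since the viewBox matches the mm dimensions, user units are millimetres directly. The only transform is the Y-flip y_m = 247.6361 − y_svg.

Shape 1 is a regular polygon drawn with `<path>`. Its stroke #0000ff means cut at S866, F1000. After flipping Y the toolpath is (90.9273,34.7036) → (84.2247,19.8372) → (69.3583,26.5398) → (76.0609,41.4062) → (90.9273,34.7036), returning to the start.

Shape 2 is a circle drawn with `<circle>`. Its stroke #0000ff means cut at S866, F1000. After flipping Y the toolpath is (134.9251,185.7458) → (131.6783,197.8630) → (122.8079,206.7334) → (110.6907,209.9802) → (98.5735,206.7334) → (89.7031,197.8630) → (86.4563,185.7458) → (89.7031,173.6286) → (98.5735,164.7582) → (110.6907,161.5114) → (122.8079,164.7582) → (131.6783,173.6286) → (134.9251,185.7458), returning to the start.

Shape 3 is a regular polygon drawn with `<polygon>`. Its stroke #ff00ff means engrave at S198, F3193. After flipping Y the toolpath is (151.3940,200.8042) → (108.3641,186.3431) → (117.3554,230.8386) → (151.3940,200.8042), returning to the start.

Shape 4 is a regular polygon drawn with `<polygon>`. Its stroke #0000ff means cut at S866, F1000. After flipping Y the toolpath is (122.1929,110.8976) → (109.2298,108.1094) → (98.9676,116.5059) → (99.1339,129.7644) → (109.6035,137.9009) → (122.4925,134.7885) → (128.0953,122.7709) → (122.1929,110.8976), returning to the start.

Shape 5 is a open polyline drawn with `<path>`. Its stroke #ff0000 means score at S507, F2447. After flipping Y the toolpath is (116.4062,126.9324) → (86.1688,169.6343) → (166.1276,101.0835) → (54.5587,223.7826).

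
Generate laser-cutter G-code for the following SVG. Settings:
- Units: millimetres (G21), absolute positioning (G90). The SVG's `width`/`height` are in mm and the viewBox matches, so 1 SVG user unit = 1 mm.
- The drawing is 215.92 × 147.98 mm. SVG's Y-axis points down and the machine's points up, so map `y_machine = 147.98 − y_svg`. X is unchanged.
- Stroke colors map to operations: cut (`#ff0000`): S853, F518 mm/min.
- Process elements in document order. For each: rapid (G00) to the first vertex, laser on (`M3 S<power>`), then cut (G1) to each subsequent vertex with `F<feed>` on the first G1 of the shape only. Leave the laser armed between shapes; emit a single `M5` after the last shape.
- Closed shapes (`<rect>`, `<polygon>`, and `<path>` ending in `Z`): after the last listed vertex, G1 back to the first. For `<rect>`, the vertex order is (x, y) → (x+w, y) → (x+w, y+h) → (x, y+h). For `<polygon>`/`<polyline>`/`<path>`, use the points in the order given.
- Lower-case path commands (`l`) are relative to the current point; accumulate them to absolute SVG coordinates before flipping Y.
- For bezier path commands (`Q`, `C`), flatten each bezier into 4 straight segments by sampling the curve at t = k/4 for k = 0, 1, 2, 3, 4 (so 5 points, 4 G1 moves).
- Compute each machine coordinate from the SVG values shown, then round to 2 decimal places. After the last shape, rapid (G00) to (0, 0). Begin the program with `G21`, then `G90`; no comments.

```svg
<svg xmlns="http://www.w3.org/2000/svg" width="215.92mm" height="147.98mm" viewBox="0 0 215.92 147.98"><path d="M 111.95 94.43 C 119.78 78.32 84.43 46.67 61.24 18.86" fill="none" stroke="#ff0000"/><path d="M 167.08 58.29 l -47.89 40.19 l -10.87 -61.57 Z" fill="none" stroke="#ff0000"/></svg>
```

Since the viewBox matches the mm dimensions, user units are millimetres directly. The only transform is the Y-flip y_m = 147.98 − y_svg.

Shape 1 is a cubic bezier drawn with `<path>`. Its stroke #ff0000 means cut at S853, F518. After flipping Y the toolpath is (111.95,53.55) → (110.59,68.24) → (98.23,86.95) → (80.05,107.85) → (61.24,129.12).

Shape 2 is a regular polygon drawn with `<path>`. Its stroke #ff0000 means cut at S853, F518. After flipping Y the toolpath is (167.08,89.69) → (119.19,49.50) → (108.32,111.07) → (167.08,89.69), returning to the start.

G21
G90
G00 X111.95 Y53.55
M3 S853
G1 X110.59 Y68.24 F518
G1 X98.23 Y86.95
G1 X80.05 Y107.85
G1 X61.24 Y129.12
G00 X167.08 Y89.69
M3 S853
G1 X119.19 Y49.50 F518
G1 X108.32 Y111.07
G1 X167.08 Y89.69
M5
G00 X0.00 Y0.00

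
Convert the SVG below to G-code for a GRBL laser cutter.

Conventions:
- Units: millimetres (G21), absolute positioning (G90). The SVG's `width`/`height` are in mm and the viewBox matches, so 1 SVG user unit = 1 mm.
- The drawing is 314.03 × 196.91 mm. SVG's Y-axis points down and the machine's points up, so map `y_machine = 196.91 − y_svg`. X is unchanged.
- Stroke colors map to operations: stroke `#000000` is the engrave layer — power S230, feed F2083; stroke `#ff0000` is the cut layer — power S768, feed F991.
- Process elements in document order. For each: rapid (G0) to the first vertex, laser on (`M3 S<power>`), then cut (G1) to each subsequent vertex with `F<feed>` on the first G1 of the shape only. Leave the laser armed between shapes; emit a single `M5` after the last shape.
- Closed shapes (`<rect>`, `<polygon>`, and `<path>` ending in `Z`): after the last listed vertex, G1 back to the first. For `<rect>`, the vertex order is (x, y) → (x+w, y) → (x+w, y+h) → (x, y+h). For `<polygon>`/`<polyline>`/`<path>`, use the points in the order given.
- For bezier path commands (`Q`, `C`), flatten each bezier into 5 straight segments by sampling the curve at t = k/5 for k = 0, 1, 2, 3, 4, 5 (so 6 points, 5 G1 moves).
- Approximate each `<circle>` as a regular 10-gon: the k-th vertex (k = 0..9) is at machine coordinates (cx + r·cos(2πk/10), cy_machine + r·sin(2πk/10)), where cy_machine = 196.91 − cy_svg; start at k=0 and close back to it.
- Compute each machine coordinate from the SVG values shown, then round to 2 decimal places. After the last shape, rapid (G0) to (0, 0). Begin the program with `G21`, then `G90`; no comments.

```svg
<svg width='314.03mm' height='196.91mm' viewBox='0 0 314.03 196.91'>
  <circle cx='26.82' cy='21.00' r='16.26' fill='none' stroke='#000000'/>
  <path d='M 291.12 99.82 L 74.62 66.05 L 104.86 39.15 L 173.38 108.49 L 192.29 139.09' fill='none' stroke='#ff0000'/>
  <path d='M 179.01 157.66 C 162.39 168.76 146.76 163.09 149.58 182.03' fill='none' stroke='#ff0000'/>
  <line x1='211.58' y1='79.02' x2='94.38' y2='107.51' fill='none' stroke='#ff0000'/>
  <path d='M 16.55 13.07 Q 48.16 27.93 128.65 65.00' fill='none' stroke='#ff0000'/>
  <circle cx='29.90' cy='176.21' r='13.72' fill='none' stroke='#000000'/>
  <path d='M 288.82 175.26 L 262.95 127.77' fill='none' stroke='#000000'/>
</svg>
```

1 u = 1 mm; y_m = 196.91 − y.

[1] `<circle>` circle, #000000→engrave S230 F2083: (43.08,175.91) → (39.97,185.47) → (31.84,191.37) → (21.80,191.37) → (13.67,185.47) → (10.56,175.91) → (13.67,166.35) → (21.80,160.45) → (31.84,160.45) → (39.97,166.35) → (43.08,175.91) (closed)

[2] `<path>` open polyline, #ff0000→cut S768 F991: (291.12,97.09) → (74.62,130.86) → (104.86,157.76) → (173.38,88.42) → (192.29,57.82)

[3] `<path>` cubic bezier, #ff0000→cut S768 F991: (179.01,39.25) → (169.30,34.27) → (160.66,31.33) → (153.93,28.44) → (149.96,23.62) → (149.58,14.88)

[4] `<line>` line segment, #ff0000→cut S768 F991: (211.58,117.89) → (94.38,89.40)

[5] `<path>` quadratic bezier, #ff0000→cut S768 F991: (16.55,183.84) → (31.15,177.01) → (49.66,168.40) → (72.08,158.01) → (98.41,145.85) → (128.65,131.91)

[6] `<circle>` circle, #000000→engrave S230 F2083: (43.62,20.70) → (41.00,28.76) → (34.14,33.75) → (25.66,33.75) → (18.80,28.76) → (16.18,20.70) → (18.80,12.64) → (25.66,7.65) → (34.14,7.65) → (41.00,12.64) → (43.62,20.70) (closed)

[7] `<path>` line segment, #000000→engrave S230 F2083: (288.82,21.65) → (262.95,69.14)

G21
G90
G0 X43.08 Y175.91
M3 S230
G1 X39.97 Y185.47 F2083
G1 X31.84 Y191.37
G1 X21.80 Y191.37
G1 X13.67 Y185.47
G1 X10.56 Y175.91
G1 X13.67 Y166.35
G1 X21.80 Y160.45
G1 X31.84 Y160.45
G1 X39.97 Y166.35
G1 X43.08 Y175.91
G0 X291.12 Y97.09
M3 S768
G1 X74.62 Y130.86 F991
G1 X104.86 Y157.76
G1 X173.38 Y88.42
G1 X192.29 Y57.82
G0 X179.01 Y39.25
M3 S768
G1 X169.30 Y34.27 F991
G1 X160.66 Y31.33
G1 X153.93 Y28.44
G1 X149.96 Y23.62
G1 X149.58 Y14.88
G0 X211.58 Y117.89
M3 S768
G1 X94.38 Y89.40 F991
G0 X16.55 Y183.84
M3 S768
G1 X31.15 Y177.01 F991
G1 X49.66 Y168.40
G1 X72.08 Y158.01
G1 X98.41 Y145.85
G1 X128.65 Y131.91
G0 X43.62 Y20.70
M3 S230
G1 X41.00 Y28.76 F2083
G1 X34.14 Y33.75
G1 X25.66 Y33.75
G1 X18.80 Y28.76
G1 X16.18 Y20.70
G1 X18.80 Y12.64
G1 X25.66 Y7.65
G1 X34.14 Y7.65
G1 X41.00 Y12.64
G1 X43.62 Y20.70
G0 X288.82 Y21.65
M3 S230
G1 X262.95 Y69.14 F2083
M5
G0 X0.00 Y0.00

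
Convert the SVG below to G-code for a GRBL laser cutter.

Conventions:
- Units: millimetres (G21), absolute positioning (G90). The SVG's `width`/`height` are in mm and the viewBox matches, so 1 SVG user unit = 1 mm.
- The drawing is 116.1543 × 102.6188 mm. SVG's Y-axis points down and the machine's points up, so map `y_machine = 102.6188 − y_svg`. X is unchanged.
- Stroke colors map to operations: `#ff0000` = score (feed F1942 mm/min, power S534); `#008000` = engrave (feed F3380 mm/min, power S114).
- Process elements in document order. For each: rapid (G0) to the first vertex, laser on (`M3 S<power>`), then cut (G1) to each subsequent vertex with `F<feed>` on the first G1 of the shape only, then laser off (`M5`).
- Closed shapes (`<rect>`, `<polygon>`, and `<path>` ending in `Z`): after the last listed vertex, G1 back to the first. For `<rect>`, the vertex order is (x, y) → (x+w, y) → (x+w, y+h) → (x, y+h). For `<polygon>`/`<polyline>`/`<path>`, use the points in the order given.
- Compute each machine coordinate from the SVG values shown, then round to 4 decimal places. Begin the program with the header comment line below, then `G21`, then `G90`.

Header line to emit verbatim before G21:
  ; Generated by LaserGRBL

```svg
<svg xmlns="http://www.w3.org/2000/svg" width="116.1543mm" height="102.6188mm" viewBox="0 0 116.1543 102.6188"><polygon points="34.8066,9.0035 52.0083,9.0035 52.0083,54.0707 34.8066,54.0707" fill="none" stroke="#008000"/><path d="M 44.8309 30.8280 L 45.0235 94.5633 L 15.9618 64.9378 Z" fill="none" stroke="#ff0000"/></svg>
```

; Generated by LaserGRBL
G21
G90
G0 X34.8066 Y93.6153
M3 S114
G1 X52.0083 Y93.6153 F3380
G1 X52.0083 Y48.5481
G1 X34.8066 Y48.5481
G1 X34.8066 Y93.6153
M5
G0 X44.8309 Y71.7908
M3 S534
G1 X45.0235 Y8.0555 F1942
G1 X15.9618 Y37.6810
G1 X44.8309 Y71.7908
M5

1 u = 1 mm; y_m = 102.6188 − y.

[1] `<polygon>` rectangle, #008000→engrave S114 F3380: (34.8066,93.6153) → (52.0083,93.6153) → (52.0083,48.5481) → (34.8066,48.5481) → (34.8066,93.6153) (closed)

[2] `<path>` closed polygon, #ff0000→score S534 F1942: (44.8309,71.7908) → (45.0235,8.0555) → (15.9618,37.6810) → (44.8309,71.7908) (closed)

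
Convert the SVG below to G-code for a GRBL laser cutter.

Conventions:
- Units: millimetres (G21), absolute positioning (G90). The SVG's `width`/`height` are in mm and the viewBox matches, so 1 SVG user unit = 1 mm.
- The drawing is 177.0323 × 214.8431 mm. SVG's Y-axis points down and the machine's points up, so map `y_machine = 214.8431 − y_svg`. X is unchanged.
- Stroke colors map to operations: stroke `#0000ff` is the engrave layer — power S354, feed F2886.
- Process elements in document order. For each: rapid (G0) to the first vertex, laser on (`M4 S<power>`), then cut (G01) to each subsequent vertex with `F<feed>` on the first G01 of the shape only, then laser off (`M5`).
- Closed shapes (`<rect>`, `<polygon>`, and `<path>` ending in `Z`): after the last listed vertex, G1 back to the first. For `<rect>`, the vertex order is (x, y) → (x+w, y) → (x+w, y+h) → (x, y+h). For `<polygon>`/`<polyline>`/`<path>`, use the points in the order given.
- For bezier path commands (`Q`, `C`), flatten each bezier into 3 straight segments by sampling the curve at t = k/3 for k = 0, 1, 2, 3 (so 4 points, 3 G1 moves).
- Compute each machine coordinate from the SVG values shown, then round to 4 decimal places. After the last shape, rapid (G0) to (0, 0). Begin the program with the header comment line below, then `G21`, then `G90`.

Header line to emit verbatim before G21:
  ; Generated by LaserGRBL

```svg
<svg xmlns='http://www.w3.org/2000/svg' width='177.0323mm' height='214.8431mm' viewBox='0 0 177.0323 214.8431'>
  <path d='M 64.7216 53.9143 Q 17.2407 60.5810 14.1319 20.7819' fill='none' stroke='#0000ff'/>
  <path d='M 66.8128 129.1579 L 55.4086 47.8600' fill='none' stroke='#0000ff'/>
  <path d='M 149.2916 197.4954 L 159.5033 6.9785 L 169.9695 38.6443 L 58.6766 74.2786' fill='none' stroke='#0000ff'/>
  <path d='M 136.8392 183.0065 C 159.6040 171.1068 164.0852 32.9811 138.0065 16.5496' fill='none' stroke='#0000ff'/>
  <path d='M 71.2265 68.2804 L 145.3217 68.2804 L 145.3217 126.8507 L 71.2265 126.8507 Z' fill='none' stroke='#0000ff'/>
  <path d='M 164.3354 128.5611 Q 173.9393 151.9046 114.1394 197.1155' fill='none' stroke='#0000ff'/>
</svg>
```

viewBox `0 0 177.0323 214.8431` with mm width/height → 1 unit = 1 mm. Flip: y_m = 214.8431 − y_svg.

**Shape 1** — `<path>` quadratic bezier, stroke `#0000ff` → engrave (S354, F2886). Control points (SVG): P0=(64.7216,53.9143), P1=(17.2407,60.5810), P2=(14.1319,20.7819); sampled at t=k/3. Machine vertices: (64.7216,160.9288) → (37.9979,161.6472) → (21.1347,172.6913) → (14.1319,194.0612). Open path.

**Shape 2** — `<path>` line segment, stroke `#0000ff` → engrave (S354, F2886). Machine vertices: (66.8128,85.6852) → (55.4086,166.9831). Open path.

**Shape 3** — `<path>` open polyline, stroke `#0000ff` → engrave (S354, F2886). Machine vertices: (149.2916,17.3477) → (159.5033,207.8646) → (169.9695,176.1988) → (58.6766,140.5645). Open path.

**Shape 4** — `<path>` cubic bezier, stroke `#0000ff` → engrave (S354, F2886). Control points (SVG): P0=(136.8392,183.0065), P1=(159.6040,171.1068), P2=(164.0852,32.9811), P3=(138.0065,16.5496); sampled at t=k/3. Machine vertices: (136.8392,31.8366) → (153.0548,76.6294) → (154.3532,150.4795) → (138.0065,198.2935). Open path.

**Shape 5** — `<path>` rectangle, stroke `#0000ff` → engrave (S354, F2886). Machine vertices: (71.2265,146.5627) → (145.3217,146.5627) → (145.3217,87.9924) → (71.2265,87.9924) → (71.2265,146.5627). Closed: final G1 returns to the first vertex.

**Shape 6** — `<path>` quadratic bezier, stroke `#0000ff` → engrave (S354, F2886). Control points (SVG): P0=(164.3354,128.5611), P1=(173.9393,151.9046), P2=(114.1394,197.1155); sampled at t=k/3. Machine vertices: (164.3354,86.2820) → (163.0265,68.2900) → (146.2945,45.4385) → (114.1394,17.7276). Open path.

; Generated by LaserGRBL
G21
G90
G0 X64.7216 Y160.9288
M4 S354
G01 X37.9979 Y161.6472 F2886
G01 X21.1347 Y172.6913
G01 X14.1319 Y194.0612
M5
G0 X66.8128 Y85.6852
M4 S354
G01 X55.4086 Y166.9831 F2886
M5
G0 X149.2916 Y17.3477
M4 S354
G01 X159.5033 Y207.8646 F2886
G01 X169.9695 Y176.1988
G01 X58.6766 Y140.5645
M5
G0 X136.8392 Y31.8366
M4 S354
G01 X153.0548 Y76.6294 F2886
G01 X154.3532 Y150.4795
G01 X138.0065 Y198.2935
M5
G0 X71.2265 Y146.5627
M4 S354
G01 X145.3217 Y146.5627 F2886
G01 X145.3217 Y87.9924
G01 X71.2265 Y87.9924
G01 X71.2265 Y146.5627
M5
G0 X164.3354 Y86.2820
M4 S354
G01 X163.0265 Y68.2900 F2886
G01 X146.2945 Y45.4385
G01 X114.1394 Y17.7276
M5
G0 X0.0000 Y0.0000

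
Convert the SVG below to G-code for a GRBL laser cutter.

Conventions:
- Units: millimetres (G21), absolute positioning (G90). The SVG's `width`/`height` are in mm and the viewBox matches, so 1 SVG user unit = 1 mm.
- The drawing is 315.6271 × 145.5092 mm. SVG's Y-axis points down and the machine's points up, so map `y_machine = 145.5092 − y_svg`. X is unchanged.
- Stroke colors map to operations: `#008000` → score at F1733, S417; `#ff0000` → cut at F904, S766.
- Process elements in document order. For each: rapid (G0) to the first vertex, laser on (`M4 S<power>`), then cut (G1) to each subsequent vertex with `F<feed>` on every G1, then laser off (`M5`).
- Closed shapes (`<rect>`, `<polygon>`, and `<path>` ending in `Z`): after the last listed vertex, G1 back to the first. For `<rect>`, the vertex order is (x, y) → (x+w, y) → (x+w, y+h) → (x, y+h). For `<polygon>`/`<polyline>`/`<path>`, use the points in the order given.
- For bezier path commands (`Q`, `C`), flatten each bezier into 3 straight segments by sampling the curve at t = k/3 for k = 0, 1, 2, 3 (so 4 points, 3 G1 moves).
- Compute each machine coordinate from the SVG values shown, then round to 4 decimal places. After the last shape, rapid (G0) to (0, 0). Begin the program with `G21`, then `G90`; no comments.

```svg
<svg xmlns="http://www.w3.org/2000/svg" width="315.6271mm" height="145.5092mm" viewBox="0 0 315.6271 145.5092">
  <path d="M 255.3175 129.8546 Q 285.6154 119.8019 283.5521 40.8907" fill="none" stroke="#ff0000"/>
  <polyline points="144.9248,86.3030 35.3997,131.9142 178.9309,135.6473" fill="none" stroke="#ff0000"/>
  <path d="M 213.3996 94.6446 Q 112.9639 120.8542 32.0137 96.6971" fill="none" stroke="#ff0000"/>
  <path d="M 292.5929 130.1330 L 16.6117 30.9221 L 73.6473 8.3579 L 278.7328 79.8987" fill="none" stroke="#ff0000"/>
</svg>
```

G21
G90
G0 X255.3175 Y15.6546
M4 S766
G1 X271.9204 Y30.0073 F904
G1 X281.3319 Y59.6620 F904
G1 X283.5521 Y104.6185 F904
M5
G0 X144.9248 Y59.2062
M4 S766
G1 X35.3997 Y13.5950 F904
G1 X178.9309 Y9.8619 F904
M5
G0 X213.3996 Y50.8646
M4 S766
G1 X148.6075 Y38.9878 F904
G1 X88.1456 Y38.3037 F904
G1 X32.0137 Y48.8121 F904
M5
G0 X292.5929 Y15.3762
M4 S766
G1 X16.6117 Y114.5871 F904
G1 X73.6473 Y137.1513 F904
G1 X278.7328 Y65.6105 F904
M5
G0 X0.0000 Y0.0000

viewBox `0 0 315.6271 145.5092` with mm width/height → 1 unit = 1 mm. Flip: y_m = 145.5092 − y_svg.

**Shape 1** — `<path>` quadratic bezier, stroke `#ff0000` → cut (S766, F904). Control points (SVG): P0=(255.3175,129.8546), P1=(285.6154,119.8019), P2=(283.5521,40.8907); sampled at t=k/3. Machine vertices: (255.3175,15.6546) → (271.9204,30.0073) → (281.3319,59.6620) → (283.5521,104.6185). Open path.

**Shape 2** — `<polyline>` open polyline, stroke `#ff0000` → cut (S766, F904). Machine vertices: (144.9248,59.2062) → (35.3997,13.5950) → (178.9309,9.8619). Open path.

**Shape 3** — `<path>` quadratic bezier, stroke `#ff0000` → cut (S766, F904). Control points (SVG): P0=(213.3996,94.6446), P1=(112.9639,120.8542), P2=(32.0137,96.6971); sampled at t=k/3. Machine vertices: (213.3996,50.8646) → (148.6075,38.9878) → (88.1456,38.3037) → (32.0137,48.8121). Open path.

**Shape 4** — `<path>` open polyline, stroke `#ff0000` → cut (S766, F904). Machine vertices: (292.5929,15.3762) → (16.6117,114.5871) → (73.6473,137.1513) → (278.7328,65.6105). Open path.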